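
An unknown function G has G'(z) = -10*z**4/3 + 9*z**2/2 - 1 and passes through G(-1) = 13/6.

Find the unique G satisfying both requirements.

G(z) = -(4*z**5 - 9*z**3 + 6*z - 12)/6

The integrand splits into summands that can be handled one at a time.
A general antiderivative is -2*z**5/3 + 3*z**3/2 - z + C.
The condition gives C = 13/6 - (1/6) = 2.
So G(z) = -(4*z**5 - 9*z**3 + 6*z - 12)/6.
Check: d/dz[-(4*z**5 - 9*z**3 + 6*z - 12)/6] = -10*z**4/3 + 9*z**2/2 - 1 = G'(z).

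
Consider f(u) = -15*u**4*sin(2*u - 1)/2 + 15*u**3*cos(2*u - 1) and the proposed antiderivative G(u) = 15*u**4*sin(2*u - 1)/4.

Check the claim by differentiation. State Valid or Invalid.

d/du[G] = 15*u**4*cos(2*u - 1)/2 + 15*u**3*sin(2*u - 1)
d/du[G] - f(u) = 15*u**4*sin(2*u - 1)/2 + 15*u**4*cos(2*u - 1)/2 + 15*u**3*sin(2*u - 1) - 15*u**3*cos(2*u - 1) != 0.

Invalid: d/du[G] - f = 15*u**4*sin(2*u - 1)/2 + 15*u**4*cos(2*u - 1)/2 + 15*u**3*sin(2*u - 1) - 15*u**3*cos(2*u - 1), which is not 0.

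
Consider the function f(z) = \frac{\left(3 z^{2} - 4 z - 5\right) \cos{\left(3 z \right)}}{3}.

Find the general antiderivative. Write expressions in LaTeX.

F(z) = \frac{z^{2} \sin{\left(3 z \right)}}{3} - \frac{4 z \sin{\left(3 z \right)}}{9} + \frac{2 z \cos{\left(3 z \right)}}{9} - \frac{17 \sin{\left(3 z \right)}}{27} - \frac{4 \cos{\left(3 z \right)}}{27} + C

For F(z) to be correct the identity F'(z) - f(z) = 0 must hold.
Check: d/dz[\frac{z^{2} \sin{\left(3 z \right)}}{3} - \frac{4 z \sin{\left(3 z \right)}}{9} + \frac{2 z \cos{\left(3 z \right)}}{9} - \frac{17 \sin{\left(3 z \right)}}{27} - \frac{4 \cos{\left(3 z \right)}}{27}] = z^{2} \cos{\left(3 z \right)} - \frac{4 z \cos{\left(3 z \right)}}{3} - \frac{5 \cos{\left(3 z \right)}}{3}, which equals f(z).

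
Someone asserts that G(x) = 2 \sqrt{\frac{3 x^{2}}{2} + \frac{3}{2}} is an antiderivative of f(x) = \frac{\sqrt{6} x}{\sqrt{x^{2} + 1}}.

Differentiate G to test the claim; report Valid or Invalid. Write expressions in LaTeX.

Valid - the claim checks out under differentiation.

d/dx[G] = \frac{\sqrt{6} x}{\sqrt{x^{2} + 1}}
This equals f(x) exactly, so the claim holds.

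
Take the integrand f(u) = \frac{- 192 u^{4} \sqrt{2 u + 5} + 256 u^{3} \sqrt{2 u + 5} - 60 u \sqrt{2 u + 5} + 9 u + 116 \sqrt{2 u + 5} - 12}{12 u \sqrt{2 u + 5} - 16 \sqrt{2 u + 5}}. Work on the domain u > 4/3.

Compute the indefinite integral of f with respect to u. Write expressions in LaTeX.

F(u) = - 4 u^{4} - 5 u + \frac{3 \sqrt{2 u + 5}}{4} + 3 \log{\left(\frac{3 u}{2} - 2 \right)} + C

Any candidate F(u) must reproduce f(u) exactly when differentiated.
Check: d/du[- 4 u^{4} - 5 u + \frac{3 \sqrt{2 u + 5}}{4} + 3 \log{\left(\frac{3 u}{2} - 2 \right)}] = \frac{- 192 u^{4} \sqrt{2 u + 5} + 256 u^{3} \sqrt{2 u + 5} - 60 u \sqrt{2 u + 5} + 9 u + 116 \sqrt{2 u + 5} - 12}{12 u \sqrt{2 u + 5} - 16 \sqrt{2 u + 5}} = f(u).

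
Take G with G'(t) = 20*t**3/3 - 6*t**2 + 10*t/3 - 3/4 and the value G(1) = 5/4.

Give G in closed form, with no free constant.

G(t) = (20*t**4 - 24*t**3 + 20*t**2 - 9*t + 8)/12

The integrand splits into summands that can be handled one at a time.
A general antiderivative is 5*t**4/3 - 2*t**3 + 5*t**2/3 - 3*t/4 - 1/3 + C.
The condition gives C = 5/4 - (1/4) = 1.
So G(t) = (20*t**4 - 24*t**3 + 20*t**2 - 9*t + 8)/12.
Check: d/dt[(20*t**4 - 24*t**3 + 20*t**2 - 9*t + 8)/12] = 20*t**3/3 - 6*t**2 + 10*t/3 - 3/4 = G'(t).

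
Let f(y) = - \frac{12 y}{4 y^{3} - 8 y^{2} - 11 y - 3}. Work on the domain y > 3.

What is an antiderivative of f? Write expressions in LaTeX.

An antiderivative is F(y) = \frac{- 72 y \log{\left(y - 3 \right)} + 72 y \log{\left(y + \frac{1}{2} \right)} - 36 \log{\left(y - 3 \right)} + 36 \log{\left(y + \frac{1}{2} \right)} + 42}{98 y + 49}.

Factor the denominator (\left(y - 3\right) \left(2 y + 1\right)^{2}) and decompose: f = \frac{72}{49 \left(2 y + 1\right)} - \frac{12}{7 \left(2 y + 1\right)^{2}} - \frac{36}{49 \left(y - 3\right)}; each piece integrates to a log, atan, or power term.
Check: d/dy[\frac{- 72 y \log{\left(y - 3 \right)} + 72 y \log{\left(y + \frac{1}{2} \right)} - 36 \log{\left(y - 3 \right)} + 36 \log{\left(y + \frac{1}{2} \right)} + 42}{98 y + 49}] = - \frac{12 y}{4 y^{3} - 8 y^{2} - 11 y - 3} = f(y).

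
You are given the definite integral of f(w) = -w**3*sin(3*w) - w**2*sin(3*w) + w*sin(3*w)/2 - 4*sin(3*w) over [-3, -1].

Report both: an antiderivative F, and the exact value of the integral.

The integrand splits into summands that can be handled one at a time.
F(w) = w**3*cos(3*w)/3 - w**2*sin(3*w)/3 + w**2*cos(3*w)/3 - 2*w*sin(3*w)/9 - 7*w*cos(3*w)/18 + 7*sin(3*w)/54 + 34*cos(3*w)/27 is an antiderivative of f.
Check: d/dw[w**3*cos(3*w)/3 - w**2*sin(3*w)/3 + w**2*cos(3*w)/3 - 2*w*sin(3*w)/9 - 7*w*cos(3*w)/18 + 7*sin(3*w)/54 + 34*cos(3*w)/27] = -w**3*sin(3*w) - w**2*sin(3*w) + w*sin(3*w)/2 - 4*sin(3*w) = f(w).
F(-1) = 89*cos(3)/54 - sin(3)/54; F(-3) = 119*sin(9)/54 - 193*cos(9)/54.
Integral = F(-1) - F(-3) = 193*cos(9)/54 + 89*cos(3)/54 - 119*sin(9)/54 - sin(3)/54.

Antiderivative: F(w) = w**3*cos(3*w)/3 - w**2*sin(3*w)/3 + w**2*cos(3*w)/3 - 2*w*sin(3*w)/9 - 7*w*cos(3*w)/18 + 7*sin(3*w)/54 + 34*cos(3*w)/27; value = 193*cos(9)/54 + 89*cos(3)/54 - 119*sin(9)/54 - sin(3)/54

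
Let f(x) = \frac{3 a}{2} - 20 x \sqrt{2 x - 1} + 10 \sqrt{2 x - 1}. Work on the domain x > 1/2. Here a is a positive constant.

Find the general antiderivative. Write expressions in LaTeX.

F(x) = \frac{3 a x}{2} - 2 \left(2 x - 1\right)^{\frac{5}{2}} + C

Integrate term by term and add the pieces.
Check: d/dx[\frac{3 a x}{2} - 2 \left(2 x - 1\right)^{\frac{5}{2}}] = \frac{3 a}{2} - 20 x \sqrt{2 x - 1} + 10 \sqrt{2 x - 1} = f(x).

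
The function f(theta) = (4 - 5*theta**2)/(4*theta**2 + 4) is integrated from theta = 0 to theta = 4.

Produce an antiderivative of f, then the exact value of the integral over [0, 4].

Check any antiderivative F(theta) by computing F'(theta) and comparing it with f(theta).
F(theta) = (-5*theta + 9*atan(theta))/4 is an antiderivative of f.
Check: d/dtheta[(-5*theta + 9*atan(theta))/4] = (4 - 5*theta**2)/(4*theta**2 + 4) = f(theta).
F(4) = -5 + 9*atan(4)/4; F(0) = 0.
Integral = F(4) - F(0) = -5 + 9*atan(4)/4.

Antiderivative: F(theta) = (-5*theta + 9*atan(theta))/4; value = -5 + 9*atan(4)/4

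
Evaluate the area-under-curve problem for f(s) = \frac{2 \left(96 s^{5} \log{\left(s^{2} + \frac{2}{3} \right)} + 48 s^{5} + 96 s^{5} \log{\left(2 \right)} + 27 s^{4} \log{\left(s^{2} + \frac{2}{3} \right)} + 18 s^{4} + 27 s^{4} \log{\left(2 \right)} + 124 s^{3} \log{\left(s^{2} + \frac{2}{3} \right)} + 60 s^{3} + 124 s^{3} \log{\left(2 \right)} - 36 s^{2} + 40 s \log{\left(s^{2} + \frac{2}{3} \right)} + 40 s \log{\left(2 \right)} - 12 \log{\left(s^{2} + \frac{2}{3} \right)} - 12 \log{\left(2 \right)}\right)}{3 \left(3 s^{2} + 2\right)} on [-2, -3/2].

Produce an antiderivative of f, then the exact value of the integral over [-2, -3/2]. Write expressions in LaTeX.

f has the shape u'v + uv' for u = \frac{16 s^{4}}{3} + 2 s^{3} + \frac{20 s^{2}}{3} - 4 s and v = \log{\left(2 s^{2} + \frac{4}{3} \right)} — it is the derivative of the product u*v.
F(s) = \frac{2 s \left(8 s^{3} + 3 s^{2} + 10 s - 6\right) \log{\left(2 s^{2} + \frac{4}{3} \right)}}{3} is an antiderivative of f.
Check: d/ds[\frac{2 s \left(8 s^{3} + 3 s^{2} + 10 s - 6\right) \log{\left(2 s^{2} + \frac{4}{3} \right)}}{3}] = \frac{192 s^{5} \log{\left(s^{2} + \frac{2}{3} \right)} + 96 s^{5} + 192 s^{5} \log{\left(2 \right)} + 54 s^{4} \log{\left(s^{2} + \frac{2}{3} \right)} + 36 s^{4} + 54 s^{4} \log{\left(2 \right)} + 248 s^{3} \log{\left(s^{2} + \frac{2}{3} \right)} + 120 s^{3} + 248 s^{3} \log{\left(2 \right)} - 72 s^{2} + 80 s \log{\left(s^{2} + \frac{2}{3} \right)} + 80 s \log{\left(2 \right)} - 24 \log{\left(s^{2} + \frac{2}{3} \right)} - 24 \log{\left(2 \right)}}{9 s^{2} + 6}, which equals f(s).
F(-3/2) = \frac{165 \log{\left(\frac{35}{6} \right)}}{4}; F(-2) = 104 \log{\left(\frac{28}{3} \right)}.
Integral = F(-3/2) - F(-2) = - 104 \log{\left(\frac{28}{3} \right)} + \frac{165 \log{\left(\frac{35}{6} \right)}}{4}.

Antiderivative: F(s) = \frac{2 s \left(8 s^{3} + 3 s^{2} + 10 s - 6\right) \log{\left(2 s^{2} + \frac{4}{3} \right)}}{3}; value = - 104 \log{\left(\frac{28}{3} \right)} + \frac{165 \log{\left(\frac{35}{6} \right)}}{4}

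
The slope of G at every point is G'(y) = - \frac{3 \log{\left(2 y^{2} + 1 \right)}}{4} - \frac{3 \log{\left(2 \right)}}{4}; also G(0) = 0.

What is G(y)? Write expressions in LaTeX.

G(y) = - \frac{3 y \log{\left(4 y^{2} + 2 \right)}}{4} + \frac{3 y}{2} - \frac{3 \sqrt{2} \operatorname{atan}{\left(\sqrt{2} y \right)}}{4}

Check a candidate G(y) by differentiating: d/dy[G] must match the given G'(y).
A general antiderivative is - \frac{3 y \log{\left(4 y^{2} + 2 \right)}}{4} + \frac{3 y}{2} - \frac{3 \sqrt{2} \operatorname{atan}{\left(\sqrt{2} y \right)}}{4} + C.
The condition gives C = 0 - (0) = 0.
So G(y) = - \frac{3 y \log{\left(4 y^{2} + 2 \right)}}{4} + \frac{3 y}{2} - \frac{3 \sqrt{2} \operatorname{atan}{\left(\sqrt{2} y \right)}}{4}.
Check: d/dy[- \frac{3 y \log{\left(4 y^{2} + 2 \right)}}{4} + \frac{3 y}{2} - \frac{3 \sqrt{2} \operatorname{atan}{\left(\sqrt{2} y \right)}}{4}] = - \frac{3 \log{\left(2 y^{2} + 1 \right)}}{4} - \frac{3 \log{\left(2 \right)}}{4} = G'(y).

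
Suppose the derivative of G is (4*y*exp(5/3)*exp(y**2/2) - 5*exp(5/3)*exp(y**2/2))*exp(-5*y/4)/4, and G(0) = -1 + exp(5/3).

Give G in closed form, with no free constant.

G(y) = -1 + exp(5/3)*exp(-5*y/4)*exp(y**2/2)

G'(y) matches the chain-rule pattern g'(h)*h' with inner function h(y) = y**2/2 - 5*y/4 + 5/3; substituting u = h(y) collapses the integral.
A general antiderivative is exp(y**2/2 - 5*y/4 + 5/3) + C.
The condition gives C = -1 + exp(5/3) - (exp(5/3)) = -1.
So G(y) = -1 + exp(5/3)*exp(-5*y/4)*exp(y**2/2).
Check: d/dy[-1 + exp(5/3)*exp(-5*y/4)*exp(y**2/2)] = (4*y*exp(5/3)*exp(y**2/2) - 5*exp(5/3)*exp(y**2/2))*exp(-5*y/4)/4 = G'(y).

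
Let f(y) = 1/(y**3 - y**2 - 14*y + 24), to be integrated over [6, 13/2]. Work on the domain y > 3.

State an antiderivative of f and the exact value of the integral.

Antiderivative: F(y) = (6*log(y - 3) - 7*log(y - 2) + log(y + 4))/42; value = -log(9/2)/6 - log(3)/7 - log(10)/42 + log(21/2)/42 + log(7/2)/7 + log(4)/6

The denominator factors as (y - 3)*(y - 2)*(y + 4); partial fractions split f into directly integrable pieces: 1/(42*(y + 4)) - 1/(6*(y - 2)) + 1/(7*(y - 3)).
F(y) = (6*log(y - 3) - 7*log(y - 2) + log(y + 4))/42 is an antiderivative of f.
Check: d/dy[(6*log(y - 3) - 7*log(y - 2) + log(y + 4))/42] = 1/(y**3 - y**2 - 14*y + 24) = f(y).
F(13/2) = -log(9/2)/6 + log(21/2)/42 + log(7/2)/7; F(6) = -log(4)/6 + log(10)/42 + log(3)/7.
Integral = F(13/2) - F(6) = -log(9/2)/6 - log(3)/7 - log(10)/42 + log(21/2)/42 + log(7/2)/7 + log(4)/6.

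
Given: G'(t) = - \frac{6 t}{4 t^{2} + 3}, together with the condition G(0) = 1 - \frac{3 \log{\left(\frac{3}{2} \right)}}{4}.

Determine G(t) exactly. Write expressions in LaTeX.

The substitution u = 2 t^{2} + \frac{3}{2} works: G'(t) is exactly (dG/du)*(du/dt) for that inner function.
A general antiderivative is - \frac{3 \log{\left(2 t^{2} + \frac{3}{2} \right)}}{4} + C.
The condition gives C = 1 - \frac{3 \log{\left(\frac{3}{2} \right)}}{4} - (- \frac{3 \log{\left(\frac{3}{2} \right)}}{4}) = 1.
So G(t) = 1 - \frac{3 \log{\left(2 t^{2} + \frac{3}{2} \right)}}{4}.
Check: d/dt[1 - \frac{3 \log{\left(2 t^{2} + \frac{3}{2} \right)}}{4}] = - \frac{6 t}{4 t^{2} + 3} = G'(t).

G(t) = 1 - \frac{3 \log{\left(2 t^{2} + \frac{3}{2} \right)}}{4}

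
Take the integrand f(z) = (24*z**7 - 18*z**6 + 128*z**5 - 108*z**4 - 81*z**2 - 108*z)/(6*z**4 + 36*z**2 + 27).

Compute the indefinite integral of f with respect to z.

F(z) = (6*z**4 - 6*z**3 - 8*z**2 - 3*log(2*z**4/3 + 4*z**2 + 3) - 12)/6 + C

Check any antiderivative F(z) by computing F'(z) and comparing it with f(z).
Check: d/dz[(6*z**4 - 6*z**3 - 8*z**2 - 3*log(2*z**4/3 + 4*z**2 + 3) - 12)/6] = (24*z**7 - 18*z**6 + 128*z**5 - 108*z**4 - 81*z**2 - 108*z)/(6*z**4 + 36*z**2 + 27) = f(z).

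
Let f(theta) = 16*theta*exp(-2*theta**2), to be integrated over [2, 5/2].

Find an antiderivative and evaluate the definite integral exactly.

f matches the chain-rule pattern g'(h)*h' with inner function h(theta) = -2*theta**2; substituting u = h(theta) collapses the integral.
F(theta) = -4*exp(-2*theta**2) is an antiderivative of f.
Check: d/dtheta[-4*exp(-2*theta**2)] = 16*theta*exp(-2*theta**2) = f(theta).
F(5/2) = -4*exp(-25/2); F(2) = -4*exp(-8).
Integral = F(5/2) - F(2) = -4*exp(-25/2) + 4*exp(-8).

Antiderivative: F(theta) = -4*exp(-2*theta**2); value = -4*exp(-25/2) + 4*exp(-8)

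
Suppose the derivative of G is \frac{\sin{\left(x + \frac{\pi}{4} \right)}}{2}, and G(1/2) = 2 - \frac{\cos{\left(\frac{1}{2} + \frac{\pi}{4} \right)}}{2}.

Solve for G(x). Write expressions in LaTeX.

G(x) = 2 - \frac{\cos{\left(x + \frac{\pi}{4} \right)}}{2}

Recover the given G'(x) by differentiating a candidate G(x); any mismatch rules it out.
A general antiderivative is - \frac{\cos{\left(x + \frac{\pi}{4} \right)}}{2} + C.
The condition gives C = 2 - \frac{\cos{\left(\frac{1}{2} + \frac{\pi}{4} \right)}}{2} - (- \frac{\cos{\left(\frac{1}{2} + \frac{\pi}{4} \right)}}{2}) = 2.
So G(x) = 2 - \frac{\cos{\left(x + \frac{\pi}{4} \right)}}{2}.
Check: d/dx[2 - \frac{\cos{\left(x + \frac{\pi}{4} \right)}}{2}] = \frac{\sin{\left(x + \frac{\pi}{4} \right)}}{2} = G'(x).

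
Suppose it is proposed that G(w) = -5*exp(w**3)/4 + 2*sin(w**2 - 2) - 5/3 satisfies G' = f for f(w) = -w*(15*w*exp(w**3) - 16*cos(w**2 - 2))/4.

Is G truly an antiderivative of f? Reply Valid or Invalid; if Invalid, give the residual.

d/dw[G] = -15*w**2*exp(w**3)/4 + 4*w*cos(w**2 - 2)
This equals f(w) exactly, so the claim holds.

Valid: G'(w) = f(w).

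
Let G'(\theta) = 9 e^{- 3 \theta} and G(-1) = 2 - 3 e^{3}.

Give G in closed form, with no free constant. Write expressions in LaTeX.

G(\theta) = 2 - 3 e^{- 3 \theta}

Recover the given G'(\theta) by differentiating a candidate G(\theta); any mismatch rules it out.
A general antiderivative is - 3 e^{- 3 \theta} + C.
The condition gives C = 2 - 3 e^{3} - (- 3 e^{3}) = 2.
So G(\theta) = 2 - 3 e^{- 3 \theta}.
Check: d/d\theta[2 - 3 e^{- 3 \theta}] = 9 e^{- 3 \theta} = G'(\theta).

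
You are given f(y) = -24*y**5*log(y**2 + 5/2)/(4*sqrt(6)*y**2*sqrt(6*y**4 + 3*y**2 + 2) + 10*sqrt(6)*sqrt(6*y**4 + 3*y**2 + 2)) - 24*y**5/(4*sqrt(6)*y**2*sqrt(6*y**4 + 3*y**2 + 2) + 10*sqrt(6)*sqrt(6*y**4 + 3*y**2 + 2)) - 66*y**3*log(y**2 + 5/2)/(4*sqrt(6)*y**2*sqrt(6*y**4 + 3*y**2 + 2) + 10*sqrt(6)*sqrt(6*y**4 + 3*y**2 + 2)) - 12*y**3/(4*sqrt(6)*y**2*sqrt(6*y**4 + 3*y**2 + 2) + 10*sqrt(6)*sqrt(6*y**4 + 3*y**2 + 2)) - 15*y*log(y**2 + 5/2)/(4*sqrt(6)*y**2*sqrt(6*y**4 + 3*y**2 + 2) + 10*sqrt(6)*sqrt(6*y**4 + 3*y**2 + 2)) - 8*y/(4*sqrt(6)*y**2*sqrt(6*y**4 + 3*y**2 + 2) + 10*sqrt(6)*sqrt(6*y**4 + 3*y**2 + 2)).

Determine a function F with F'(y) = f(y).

f has the shape u'v + uv' for u = -sqrt(y**4 + y**2/2 + 1/3)/2 and v = log(y**2 + 5/2) — it is the derivative of the product u*v.
Check: d/dy[-sqrt(6)*sqrt(6*y**4 + 3*y**2 + 2)*log(y**2 + 5/2)/12] = (-24*sqrt(6)*y**5*log(y**2 + 5/2) - 24*sqrt(6)*y**5 - 66*sqrt(6)*y**3*log(y**2 + 5/2) - 12*sqrt(6)*y**3 - 15*sqrt(6)*y*log(y**2 + 5/2) - 8*sqrt(6)*y)/(24*y**2*sqrt(6*y**4 + 3*y**2 + 2) + 60*sqrt(6*y**4 + 3*y**2 + 2)), which equals f(y).

An antiderivative is F(y) = -sqrt(6)*sqrt(6*y**4 + 3*y**2 + 2)*log(y**2 + 5/2)/12.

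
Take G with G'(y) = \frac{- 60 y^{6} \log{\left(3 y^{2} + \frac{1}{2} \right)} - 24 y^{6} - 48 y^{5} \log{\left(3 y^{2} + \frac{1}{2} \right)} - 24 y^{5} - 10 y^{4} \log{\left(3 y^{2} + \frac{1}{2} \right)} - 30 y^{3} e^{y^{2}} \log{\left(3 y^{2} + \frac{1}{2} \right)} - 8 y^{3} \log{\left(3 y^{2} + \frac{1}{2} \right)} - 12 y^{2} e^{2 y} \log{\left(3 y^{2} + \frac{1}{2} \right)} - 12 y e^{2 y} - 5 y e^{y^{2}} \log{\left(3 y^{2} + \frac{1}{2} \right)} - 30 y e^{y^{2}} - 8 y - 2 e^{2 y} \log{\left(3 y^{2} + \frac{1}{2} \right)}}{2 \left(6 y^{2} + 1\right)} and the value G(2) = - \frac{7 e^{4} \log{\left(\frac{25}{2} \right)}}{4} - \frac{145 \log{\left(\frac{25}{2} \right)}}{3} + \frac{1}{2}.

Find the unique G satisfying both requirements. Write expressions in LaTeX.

G'(y) has the shape u'v + uv' for u = - y^{5} - y^{4} - \frac{e^{2 y}}{2} - \frac{5 e^{y^{2}}}{4} - \frac{1}{3} and v = \log{\left(3 y^{2} + \frac{1}{2} \right)} — it is the derivative of the product u*v.
A general antiderivative is \left(- y^{5} - y^{4} - \frac{e^{2 y}}{2} - \frac{5 e^{y^{2}}}{4} - \frac{1}{3}\right) \log{\left(3 y^{2} + \frac{1}{2} \right)} + C.
The condition gives C = - \frac{7 e^{4} \log{\left(\frac{25}{2} \right)}}{4} - \frac{145 \log{\left(\frac{25}{2} \right)}}{3} + \frac{1}{2} - (- \frac{7 e^{4} \log{\left(\frac{25}{2} \right)}}{4} - \frac{145 \log{\left(\frac{25}{2} \right)}}{3}) = \frac{1}{2}.
So G(y) = \left(- y^{5} - y^{4} - \frac{e^{2 y}}{2} - \frac{5 e^{y^{2}}}{4} - \frac{1}{3}\right) \log{\left(3 y^{2} + \frac{1}{2} \right)} + \frac{1}{2}.
Check: d/dy[\left(- y^{5} - y^{4} - \frac{e^{2 y}}{2} - \frac{5 e^{y^{2}}}{4} - \frac{1}{3}\right) \log{\left(3 y^{2} + \frac{1}{2} \right)} + \frac{1}{2}] = \frac{- 60 y^{6} \log{\left(3 y^{2} + \frac{1}{2} \right)} - 24 y^{6} - 48 y^{5} \log{\left(3 y^{2} + \frac{1}{2} \right)} - 24 y^{5} - 10 y^{4} \log{\left(3 y^{2} + \frac{1}{2} \right)} - 30 y^{3} e^{y^{2}} \log{\left(3 y^{2} + \frac{1}{2} \right)} - 8 y^{3} \log{\left(3 y^{2} + \frac{1}{2} \right)} - 12 y^{2} e^{2 y} \log{\left(3 y^{2} + \frac{1}{2} \right)} - 12 y e^{2 y} - 5 y e^{y^{2}} \log{\left(3 y^{2} + \frac{1}{2} \right)} - 30 y e^{y^{2}} - 8 y - 2 e^{2 y} \log{\left(3 y^{2} + \frac{1}{2} \right)}}{12 y^{2} + 2}, which equals G'(y).

G(y) = \left(- y^{5} - y^{4} - \frac{e^{2 y}}{2} - \frac{5 e^{y^{2}}}{4} - \frac{1}{3}\right) \log{\left(3 y^{2} + \frac{1}{2} \right)} + \frac{1}{2}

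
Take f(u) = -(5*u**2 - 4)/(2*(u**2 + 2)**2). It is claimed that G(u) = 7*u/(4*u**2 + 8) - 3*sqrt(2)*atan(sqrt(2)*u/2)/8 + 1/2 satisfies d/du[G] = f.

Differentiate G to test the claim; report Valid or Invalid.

Valid - the claim checks out under differentiation.

d/du[G] = (4 - 5*u**2)/(2*u**4 + 8*u**2 + 8)
This equals f(u) exactly, so the claim holds.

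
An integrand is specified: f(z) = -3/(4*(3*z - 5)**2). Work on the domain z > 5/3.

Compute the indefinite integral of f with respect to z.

F(z) = 1/(12*z - 20) + C

Recover f(z) by differentiating a candidate F(z); any mismatch rules it out.
Check: d/dz[1/(12*z - 20)] = -3/(36*z**2 - 120*z + 100), which equals f(z).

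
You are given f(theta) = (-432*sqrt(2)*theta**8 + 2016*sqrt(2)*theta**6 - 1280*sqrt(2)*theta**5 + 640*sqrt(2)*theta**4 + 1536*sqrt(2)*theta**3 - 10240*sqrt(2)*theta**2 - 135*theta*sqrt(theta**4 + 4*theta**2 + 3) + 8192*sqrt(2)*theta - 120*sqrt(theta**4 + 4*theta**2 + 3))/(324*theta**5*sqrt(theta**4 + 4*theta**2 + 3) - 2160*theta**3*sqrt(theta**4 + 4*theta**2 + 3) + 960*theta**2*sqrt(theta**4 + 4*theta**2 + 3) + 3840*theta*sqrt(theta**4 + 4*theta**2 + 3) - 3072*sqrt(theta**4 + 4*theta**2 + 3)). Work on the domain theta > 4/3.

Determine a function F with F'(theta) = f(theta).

A first test for any F(theta): its theta-derivative must equal f(theta) identically.
Check: d/dtheta[(-8*sqrt(2)*(theta + 2)*(3*theta - 4)**2*sqrt(theta**4 + 4*theta**2 + 3) + 15)/(12*(theta + 2)*(3*theta - 4)**2)] = (-432*sqrt(2)*theta**8 + 2016*sqrt(2)*theta**6 - 1280*sqrt(2)*theta**5 + 640*sqrt(2)*theta**4 + 1536*sqrt(2)*theta**3 - 10240*sqrt(2)*theta**2 - 135*theta*sqrt(theta**4 + 4*theta**2 + 3) + 8192*sqrt(2)*theta - 120*sqrt(theta**4 + 4*theta**2 + 3))/(324*theta**5*sqrt(theta**4 + 4*theta**2 + 3) - 2160*theta**3*sqrt(theta**4 + 4*theta**2 + 3) + 960*theta**2*sqrt(theta**4 + 4*theta**2 + 3) + 3840*theta*sqrt(theta**4 + 4*theta**2 + 3) - 3072*sqrt(theta**4 + 4*theta**2 + 3)) = f(theta).

An antiderivative is F(theta) = (-8*sqrt(2)*(theta + 2)*(3*theta - 4)**2*sqrt(theta**4 + 4*theta**2 + 3) + 15)/(12*(theta + 2)*(3*theta - 4)**2).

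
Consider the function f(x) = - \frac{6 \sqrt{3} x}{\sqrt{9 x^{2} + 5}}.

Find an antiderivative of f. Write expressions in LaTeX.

The substitution u = 3 x^{2} + \frac{5}{3} works: f is exactly (dF/du)*(du/dx) for that inner function.
Check: d/dx[- 2 \sqrt{3 x^{2} + \frac{5}{3}}] = - \frac{6 \sqrt{3} x}{\sqrt{9 x^{2} + 5}} = f(x).

An antiderivative is F(x) = - 2 \sqrt{3 x^{2} + \frac{5}{3}}.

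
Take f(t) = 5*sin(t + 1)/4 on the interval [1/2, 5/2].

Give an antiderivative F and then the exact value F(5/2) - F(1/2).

Antiderivative: F(t) = -5*cos(t + 1)/4; value = 5*cos(3/2)/4 - 5*cos(7/2)/4

For F(t) to be correct the identity F'(t) - f(t) = 0 must hold.
F(t) = -5*cos(t + 1)/4 is an antiderivative of f.
Check: d/dt[-5*cos(t + 1)/4] = 5*sin(t + 1)/4 = f(t).
F(5/2) = -5*cos(7/2)/4; F(1/2) = -5*cos(3/2)/4.
Integral = F(5/2) - F(1/2) = 5*cos(3/2)/4 - 5*cos(7/2)/4.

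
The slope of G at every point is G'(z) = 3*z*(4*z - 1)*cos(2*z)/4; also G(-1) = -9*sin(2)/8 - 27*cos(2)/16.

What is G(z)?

G(z) = 3*z**2*sin(2*z)/2 - 3*z*sin(2*z)/8 + 3*z*cos(2*z)/2 - 3*sin(2*z)/4 - 3*cos(2*z)/16

Any candidate G(z) must reproduce the stated G'(z) exactly.
A general antiderivative is 3*z**2*sin(2*z)/2 - 3*z*sin(2*z)/8 + 3*z*cos(2*z)/2 - 3*sin(2*z)/4 - 3*cos(2*z)/16 + C.
The condition gives C = -9*sin(2)/8 - 27*cos(2)/16 - (-9*sin(2)/8 - 27*cos(2)/16) = 0.
So G(z) = 3*z**2*sin(2*z)/2 - 3*z*sin(2*z)/8 + 3*z*cos(2*z)/2 - 3*sin(2*z)/4 - 3*cos(2*z)/16.
Check: d/dz[3*z**2*sin(2*z)/2 - 3*z*sin(2*z)/8 + 3*z*cos(2*z)/2 - 3*sin(2*z)/4 - 3*cos(2*z)/16] = 3*z**2*cos(2*z) - 3*z*cos(2*z)/4, which equals G'(z).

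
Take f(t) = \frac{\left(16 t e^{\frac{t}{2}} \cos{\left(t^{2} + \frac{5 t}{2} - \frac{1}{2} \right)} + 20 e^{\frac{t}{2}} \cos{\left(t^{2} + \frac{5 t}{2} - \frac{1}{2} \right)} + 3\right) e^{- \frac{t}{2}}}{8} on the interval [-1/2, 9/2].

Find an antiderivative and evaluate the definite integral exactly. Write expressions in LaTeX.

Check any antiderivative F(t) by computing F'(t) and comparing it with f(t).
F(t) = \frac{\left(4 e^{\frac{t}{2}} \sin{\left(t^{2} + \frac{5 t}{2} - \frac{1}{2} \right)} - 3\right) e^{- \frac{t}{2}}}{4} is an antiderivative of f.
Check: d/dt[\frac{\left(4 e^{\frac{t}{2}} \sin{\left(t^{2} + \frac{5 t}{2} - \frac{1}{2} \right)} - 3\right) e^{- \frac{t}{2}}}{4}] = \frac{\left(16 t e^{\frac{t}{2}} \cos{\left(t^{2} + \frac{5 t}{2} - \frac{1}{2} \right)} + 20 e^{\frac{t}{2}} \cos{\left(t^{2} + \frac{5 t}{2} - \frac{1}{2} \right)} + 3\right) e^{- \frac{t}{2}}}{8} = f(t).
F(9/2) = \sin{\left(31 \right)} - \frac{3}{4 e^{\frac{9}{4}}}; F(-1/2) = - \sin{\left(\frac{3}{2} \right)} - \frac{3 e^{\frac{1}{4}}}{4}.
Integral = F(9/2) - F(-1/2) = \sin{\left(31 \right)} - \frac{3}{4 e^{\frac{9}{4}}} + \frac{3 e^{\frac{1}{4}}}{4} + \sin{\left(\frac{3}{2} \right)}.

Antiderivative: F(t) = \frac{\left(4 e^{\frac{t}{2}} \sin{\left(t^{2} + \frac{5 t}{2} - \frac{1}{2} \right)} - 3\right) e^{- \frac{t}{2}}}{4}; value = \sin{\left(31 \right)} - \frac{3}{4 e^{\frac{9}{4}}} + \frac{3 e^{\frac{1}{4}}}{4} + \sin{\left(\frac{3}{2} \right)}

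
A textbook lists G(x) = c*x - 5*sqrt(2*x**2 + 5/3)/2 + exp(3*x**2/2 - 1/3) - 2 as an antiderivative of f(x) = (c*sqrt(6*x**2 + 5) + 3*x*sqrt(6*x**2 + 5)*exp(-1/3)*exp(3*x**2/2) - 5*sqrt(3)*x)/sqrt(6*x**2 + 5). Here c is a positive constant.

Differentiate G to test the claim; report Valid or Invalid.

Valid: G'(x) = f(x).

d/dx[G] = (c*sqrt(6*x**2 + 5) + 3*x*sqrt(6*x**2 + 5)*exp(-1/3)*exp(3*x**2/2) - 5*sqrt(3)*x)/sqrt(6*x**2 + 5)
This equals f(x) exactly, so the claim holds.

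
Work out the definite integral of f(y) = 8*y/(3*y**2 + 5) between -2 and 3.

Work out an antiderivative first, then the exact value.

f matches the chain-rule pattern g'(h)*h' with inner function h(y) = 3*y**2/2 + 5/2; substituting u = h(y) collapses the integral.
F(y) = 4*log(3*y**2/2 + 5/2)/3 is an antiderivative of f.
Check: d/dy[4*log(3*y**2/2 + 5/2)/3] = 8*y/(3*y**2 + 5) = f(y).
F(3) = 4*log(16)/3; F(-2) = 4*log(17/2)/3.
Integral = F(3) - F(-2) = -4*log(17/2)/3 + 4*log(16)/3.

Antiderivative: F(y) = 4*log(3*y**2/2 + 5/2)/3; value = -4*log(17/2)/3 + 4*log(16)/3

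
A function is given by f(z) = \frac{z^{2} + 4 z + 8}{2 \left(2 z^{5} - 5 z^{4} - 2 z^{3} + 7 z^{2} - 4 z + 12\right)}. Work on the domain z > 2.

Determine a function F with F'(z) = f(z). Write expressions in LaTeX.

The denominator factors as 2 \left(z - 2\right)^{2} \left(2 z + 3\right) \left(z^{2} + 1\right); partial fractions split f into directly integrable pieces: \frac{22 z + 19}{130 \left(z^{2} + 1\right)} + \frac{34}{637 \left(2 z + 3\right)} - \frac{48}{245 \left(z - 2\right)} + \frac{2}{7 \left(z - 2\right)^{2}}.
Check: d/dz[\frac{- 1248 z \log{\left(z - 2 \right)} + 170 z \log{\left(z + \frac{3}{2} \right)} + 539 z \log{\left(z^{2} + 1 \right)} + 931 z \operatorname{atan}{\left(z \right)} + 2496 \log{\left(z - 2 \right)} - 340 \log{\left(z + \frac{3}{2} \right)} - 1078 \log{\left(z^{2} + 1 \right)} - 1862 \operatorname{atan}{\left(z \right)} - 1820}{6370 \left(z - 2\right)}] = \frac{z^{2} + 4 z + 8}{4 z^{5} - 10 z^{4} - 4 z^{3} + 14 z^{2} - 8 z + 24}, which equals f(z).

An antiderivative is F(z) = \frac{- 1248 z \log{\left(z - 2 \right)} + 170 z \log{\left(z + \frac{3}{2} \right)} + 539 z \log{\left(z^{2} + 1 \right)} + 931 z \operatorname{atan}{\left(z \right)} + 2496 \log{\left(z - 2 \right)} - 340 \log{\left(z + \frac{3}{2} \right)} - 1078 \log{\left(z^{2} + 1 \right)} - 1862 \operatorname{atan}{\left(z \right)} - 1820}{6370 \left(z - 2\right)}.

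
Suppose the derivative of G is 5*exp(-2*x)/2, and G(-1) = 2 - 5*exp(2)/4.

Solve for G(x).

G(x) = (8*exp(2*x) - 5)*exp(-2*x)/4

Any candidate G(x) must reproduce the stated G'(x) exactly.
A general antiderivative is -5*exp(-2*x)/4 + C.
The condition gives C = 2 - 5*exp(2)/4 - (-5*exp(2)/4) = 2.
So G(x) = (8*exp(2*x) - 5)*exp(-2*x)/4.
Check: d/dx[(8*exp(2*x) - 5)*exp(-2*x)/4] = 5*exp(-2*x)/2 = G'(x).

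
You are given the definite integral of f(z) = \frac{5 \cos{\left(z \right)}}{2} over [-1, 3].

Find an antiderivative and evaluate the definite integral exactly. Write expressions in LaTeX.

Any candidate F(z) must reproduce f(z) exactly when differentiated.
F(z) = \frac{5 \sin{\left(z \right)}}{2} is an antiderivative of f.
Check: d/dz[\frac{5 \sin{\left(z \right)}}{2}] = \frac{5 \cos{\left(z \right)}}{2} = f(z).
F(3) = \frac{5 \sin{\left(3 \right)}}{2}; F(-1) = - \frac{5 \sin{\left(1 \right)}}{2}.
Integral = F(3) - F(-1) = \frac{5 \sin{\left(3 \right)}}{2} + \frac{5 \sin{\left(1 \right)}}{2}.

Antiderivative: F(z) = \frac{5 \sin{\left(z \right)}}{2}; value = \frac{5 \sin{\left(3 \right)}}{2} + \frac{5 \sin{\left(1 \right)}}{2}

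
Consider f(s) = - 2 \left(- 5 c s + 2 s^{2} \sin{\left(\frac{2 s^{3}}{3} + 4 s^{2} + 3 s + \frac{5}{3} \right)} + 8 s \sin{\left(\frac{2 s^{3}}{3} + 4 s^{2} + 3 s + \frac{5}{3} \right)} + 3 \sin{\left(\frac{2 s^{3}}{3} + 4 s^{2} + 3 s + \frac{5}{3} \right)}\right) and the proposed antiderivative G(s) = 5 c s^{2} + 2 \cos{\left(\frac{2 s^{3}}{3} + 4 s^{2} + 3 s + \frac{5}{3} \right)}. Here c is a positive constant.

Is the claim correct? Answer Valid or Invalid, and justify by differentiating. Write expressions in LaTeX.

Valid - differentiating G returns exactly f.

d/ds[G] = 10 c s - 4 s^{2} \sin{\left(\frac{2 s^{3}}{3} + 4 s^{2} + 3 s + \frac{5}{3} \right)} - 16 s \sin{\left(\frac{2 s^{3}}{3} + 4 s^{2} + 3 s + \frac{5}{3} \right)} - 6 \sin{\left(\frac{2 s^{3}}{3} + 4 s^{2} + 3 s + \frac{5}{3} \right)}
This equals f(s) exactly, so the claim holds.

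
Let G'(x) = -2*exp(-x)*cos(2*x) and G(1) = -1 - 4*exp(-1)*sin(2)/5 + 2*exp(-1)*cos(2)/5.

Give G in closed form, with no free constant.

G(x) = (-5*exp(x) - 4*sin(2*x) + 2*cos(2*x))*exp(-x)/5

For G(x) to be correct, d/dx[G] must agree with the stated G'(x) identically.
A general antiderivative is -4*exp(-x)*sin(2*x)/5 + 2*exp(-x)*cos(2*x)/5 + C.
The condition gives C = -1 - 4*exp(-1)*sin(2)/5 + 2*exp(-1)*cos(2)/5 - (-4*exp(-1)*sin(2)/5 + 2*exp(-1)*cos(2)/5) = -1.
So G(x) = (-5*exp(x) - 4*sin(2*x) + 2*cos(2*x))*exp(-x)/5.
Check: d/dx[(-5*exp(x) - 4*sin(2*x) + 2*cos(2*x))*exp(-x)/5] = -2*exp(-x)*cos(2*x) = G'(x).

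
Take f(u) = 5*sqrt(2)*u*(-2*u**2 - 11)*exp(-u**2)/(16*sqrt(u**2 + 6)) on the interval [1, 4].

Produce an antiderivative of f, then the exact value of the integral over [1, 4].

Recognize the product-rule pattern: f = v'r + vr' with v = 5*sqrt(u**2/2 + 3)/8, r = exp(-u**2), so integration by parts undoes it.
F(u) = 5*sqrt(2)*sqrt(u**2 + 6)*exp(-u**2)/16 is an antiderivative of f.
Check: d/du[5*sqrt(2)*sqrt(u**2 + 6)*exp(-u**2)/16] = (-10*sqrt(2)*u**3 - 55*sqrt(2)*u)*exp(-u**2)/(16*sqrt(u**2 + 6)), which equals f(u).
F(4) = 5*sqrt(11)*exp(-16)/8; F(1) = 5*sqrt(14)*exp(-1)/16.
Integral = F(4) - F(1) = -5*sqrt(14)*exp(-1)/16 + 5*sqrt(11)*exp(-16)/8.

Antiderivative: F(u) = 5*sqrt(2)*sqrt(u**2 + 6)*exp(-u**2)/16; value = -5*sqrt(14)*exp(-1)/16 + 5*sqrt(11)*exp(-16)/8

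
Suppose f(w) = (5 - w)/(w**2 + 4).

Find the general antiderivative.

Differentiate the proposed F(w) back; it has to land on f(w) exactly.
Check: d/dw[(-log(w**2 + 4) + 5*atan(w/2))/2] = (5 - w)/(w**2 + 4) = f(w).

F(w) = (-log(w**2 + 4) + 5*atan(w/2))/2 + C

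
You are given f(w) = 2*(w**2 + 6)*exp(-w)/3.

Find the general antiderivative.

F(w) = (-2*w**2 - 4*w - 16)*exp(-w)/3 + C

Recognize the product-rule pattern: f = u'v + uv' with u = -2*w**2/3 - 4*w/3 - 16/3, v = exp(-w), so integration by parts undoes it.
Check: d/dw[(-2*w**2 - 4*w - 16)*exp(-w)/3] = (2*w**2 + 12)*exp(-w)/3, which equals f(w).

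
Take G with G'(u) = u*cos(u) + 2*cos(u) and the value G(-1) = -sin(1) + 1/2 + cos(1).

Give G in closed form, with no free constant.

Integrate term by term and add the pieces.
A general antiderivative is u*sin(u) + 2*sin(u) + cos(u) + C.
The condition gives C = -sin(1) + 1/2 + cos(1) - (-sin(1) + cos(1)) = 1/2.
So G(u) = u*sin(u) + 2*sin(u) + cos(u) + 1/2.
Check: d/du[u*sin(u) + 2*sin(u) + cos(u) + 1/2] = u*cos(u) + 2*cos(u) = G'(u).

G(u) = u*sin(u) + 2*sin(u) + cos(u) + 1/2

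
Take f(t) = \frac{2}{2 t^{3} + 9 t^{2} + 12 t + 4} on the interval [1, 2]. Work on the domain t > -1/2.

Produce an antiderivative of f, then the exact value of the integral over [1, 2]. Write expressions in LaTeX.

Antiderivative: F(t) = \frac{2 \left(2 \left(t + 2\right) \log{\left(t + \frac{1}{2} \right)} - 2 \left(t + 2\right) \log{\left(t + 2 \right)} + 3\right)}{9 \left(t + 2\right)}; value = - \frac{4 \log{\left(4 \right)}}{9} - \frac{4 \log{\left(\frac{3}{2} \right)}}{9} - \frac{1}{18} + \frac{4 \log{\left(\frac{5}{2} \right)}}{9} + \frac{4 \log{\left(3 \right)}}{9}

The denominator factors as \left(t + 2\right)^{2} \left(2 t + 1\right); partial fractions split f into directly integrable pieces: \frac{8}{9 \left(2 t + 1\right)} - \frac{4}{9 \left(t + 2\right)} - \frac{2}{3 \left(t + 2\right)^{2}}.
F(t) = \frac{2 \left(2 \left(t + 2\right) \log{\left(t + \frac{1}{2} \right)} - 2 \left(t + 2\right) \log{\left(t + 2 \right)} + 3\right)}{9 \left(t + 2\right)} is an antiderivative of f.
Check: d/dt[\frac{2 \left(2 \left(t + 2\right) \log{\left(t + \frac{1}{2} \right)} - 2 \left(t + 2\right) \log{\left(t + 2 \right)} + 3\right)}{9 \left(t + 2\right)}] = \frac{2}{2 t^{3} + 9 t^{2} + 12 t + 4} = f(t).
F(2) = - \frac{4 \log{\left(4 \right)}}{9} + \frac{1}{6} + \frac{4 \log{\left(\frac{5}{2} \right)}}{9}; F(1) = - \frac{4 \log{\left(3 \right)}}{9} + \frac{4 \log{\left(\frac{3}{2} \right)}}{9} + \frac{2}{9}.
Integral = F(2) - F(1) = - \frac{4 \log{\left(4 \right)}}{9} - \frac{4 \log{\left(\frac{3}{2} \right)}}{9} - \frac{1}{18} + \frac{4 \log{\left(\frac{5}{2} \right)}}{9} + \frac{4 \log{\left(3 \right)}}{9}.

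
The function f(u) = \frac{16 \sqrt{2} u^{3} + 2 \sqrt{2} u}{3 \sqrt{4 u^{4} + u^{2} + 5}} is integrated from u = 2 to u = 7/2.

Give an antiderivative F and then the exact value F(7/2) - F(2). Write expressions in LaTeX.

Antiderivative: F(u) = \frac{4 \sqrt{2 u^{4} + \frac{u^{2}}{2} + \frac{5}{2}}}{3}; value = - \frac{2 \sqrt{146}}{3} + \frac{2 \sqrt{1235}}{3}

The substitution w = 2 u^{4} + \frac{u^{2}}{2} + \frac{5}{2} works: f is exactly (dF/dw)*(dw/du) for that inner function.
F(u) = \frac{4 \sqrt{2 u^{4} + \frac{u^{2}}{2} + \frac{5}{2}}}{3} is an antiderivative of f.
Check: d/du[\frac{4 \sqrt{2 u^{4} + \frac{u^{2}}{2} + \frac{5}{2}}}{3}] = \frac{16 \sqrt{2} u^{3} + 2 \sqrt{2} u}{3 \sqrt{4 u^{4} + u^{2} + 5}} = f(u).
F(7/2) = \frac{2 \sqrt{1235}}{3}; F(2) = \frac{2 \sqrt{146}}{3}.
Integral = F(7/2) - F(2) = - \frac{2 \sqrt{146}}{3} + \frac{2 \sqrt{1235}}{3}.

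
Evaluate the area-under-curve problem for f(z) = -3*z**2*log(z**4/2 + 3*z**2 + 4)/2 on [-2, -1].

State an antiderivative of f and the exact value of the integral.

Antiderivative: F(z) = -z**3*log(z**4/2 + 3*z**2 + 4)/2 + 2*z**3/3 - 6*z + 8*atan(z/2) + 2*sqrt(2)*atan(sqrt(2)*z/2); value = -4*log(24) - 8*atan(1/2) - 2*sqrt(2)*atan(sqrt(2)/2) - 4/3 + log(15/2)/2 + 2*sqrt(2)*atan(sqrt(2)) + 2*pi

For F(z) to be correct the identity F'(z) - f(z) = 0 must hold.
F(z) = -z**3*log(z**4/2 + 3*z**2 + 4)/2 + 2*z**3/3 - 6*z + 8*atan(z/2) + 2*sqrt(2)*atan(sqrt(2)*z/2) is an antiderivative of f.
Check: d/dz[-z**3*log(z**4/2 + 3*z**2 + 4)/2 + 2*z**3/3 - 6*z + 8*atan(z/2) + 2*sqrt(2)*atan(sqrt(2)*z/2)] = -3*z**2*log(z**4/2 + 3*z**2 + 4)/2 = f(z).
F(-1) = -8*atan(1/2) - 2*sqrt(2)*atan(sqrt(2)/2) + log(15/2)/2 + 16/3; F(-2) = -2*pi - 2*sqrt(2)*atan(sqrt(2)) + 20/3 + 4*log(24).
Integral = F(-1) - F(-2) = -4*log(24) - 8*atan(1/2) - 2*sqrt(2)*atan(sqrt(2)/2) - 4/3 + log(15/2)/2 + 2*sqrt(2)*atan(sqrt(2)) + 2*pi.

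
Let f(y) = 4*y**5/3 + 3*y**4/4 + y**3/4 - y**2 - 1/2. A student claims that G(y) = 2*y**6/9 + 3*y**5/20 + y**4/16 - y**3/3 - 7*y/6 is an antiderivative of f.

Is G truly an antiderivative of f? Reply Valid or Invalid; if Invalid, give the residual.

d/dy[G] = 4*y**5/3 + 3*y**4/4 + y**3/4 - y**2 - 7/6
d/dy[G] - f(y) = -2/3 != 0.

Invalid: d/dy[G] - f = -2/3, which is not 0.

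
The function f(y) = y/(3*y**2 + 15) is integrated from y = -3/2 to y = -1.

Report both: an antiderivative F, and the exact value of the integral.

f matches the chain-rule pattern g'(h)*h' with inner function h(y) = y**2 + 5; substituting u = h(y) collapses the integral.
F(y) = log(y**2 + 5)/6 is an antiderivative of f.
Check: d/dy[log(y**2 + 5)/6] = y/(3*y**2 + 15) = f(y).
F(-1) = log(6)/6; F(-3/2) = log(29/4)/6.
Integral = F(-1) - F(-3/2) = -log(29/4)/6 + log(6)/6.

Antiderivative: F(y) = log(y**2 + 5)/6; value = -log(29/4)/6 + log(6)/6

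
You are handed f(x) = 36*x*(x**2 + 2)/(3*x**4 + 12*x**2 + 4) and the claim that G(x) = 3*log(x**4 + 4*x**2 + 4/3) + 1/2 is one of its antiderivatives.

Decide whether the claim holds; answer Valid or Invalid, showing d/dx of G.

Valid - differentiating G returns exactly f.

d/dx[G] = (36*x**3 + 72*x)/(3*x**4 + 12*x**2 + 4)
This equals f(x) exactly, so the claim holds.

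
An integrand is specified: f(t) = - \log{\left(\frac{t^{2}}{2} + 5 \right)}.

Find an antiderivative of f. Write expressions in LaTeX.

An antiderivative is F(t) = - t \log{\left(\frac{t^{2}}{2} + 5 \right)} + 2 t - 2 \sqrt{10} \operatorname{atan}{\left(\frac{\sqrt{10} t}{10} \right)}.

An antiderivative F(t) passes only if d/dt[F] lands on f(t) exactly.
Check: d/dt[- t \log{\left(\frac{t^{2}}{2} + 5 \right)} + 2 t - 2 \sqrt{10} \operatorname{atan}{\left(\frac{\sqrt{10} t}{10} \right)}] = - \log{\left(\frac{t^{2}}{2} + 5 \right)} = f(t).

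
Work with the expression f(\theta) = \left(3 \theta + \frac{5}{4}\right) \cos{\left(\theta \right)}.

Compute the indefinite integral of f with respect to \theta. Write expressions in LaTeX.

F(\theta) = 3 \theta \sin{\left(\theta \right)} + \frac{5 \sin{\left(\theta \right)}}{4} + 3 \cos{\left(\theta \right)} + C

Check any antiderivative F(\theta) by computing F'(\theta) and comparing it with f(\theta).
Check: d/d\theta[3 \theta \sin{\left(\theta \right)} + \frac{5 \sin{\left(\theta \right)}}{4} + 3 \cos{\left(\theta \right)}] = 3 \theta \cos{\left(\theta \right)} + \frac{5 \cos{\left(\theta \right)}}{4}, which equals f(\theta).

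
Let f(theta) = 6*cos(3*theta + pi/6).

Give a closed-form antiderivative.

Whatever form F(theta) takes, F'(theta) = f(theta) is non-negotiable.
Check: d/dtheta[2*sin(3*theta + pi/6)] = 6*cos(3*theta + pi/6) = f(theta).

An antiderivative is F(theta) = 2*sin(3*theta + pi/6).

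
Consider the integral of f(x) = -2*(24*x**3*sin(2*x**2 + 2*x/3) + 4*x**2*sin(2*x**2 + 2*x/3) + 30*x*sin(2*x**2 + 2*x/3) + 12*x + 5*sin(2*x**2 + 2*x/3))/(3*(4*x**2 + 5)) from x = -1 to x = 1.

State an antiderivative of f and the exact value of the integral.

A first test for any F(x): its x-derivative must equal f(x) identically.
F(x) = -log(2*x**2 + 5/2) + cos(2*x**2 + 2*x/3) is an antiderivative of f.
Check: d/dx[-log(2*x**2 + 5/2) + cos(2*x**2 + 2*x/3)] = (-48*x**3*sin(2*x**2 + 2*x/3) - 8*x**2*sin(2*x**2 + 2*x/3) - 60*x*sin(2*x**2 + 2*x/3) - 24*x - 10*sin(2*x**2 + 2*x/3))/(12*x**2 + 15), which equals f(x).
F(1) = -log(9/2) + cos(8/3); F(-1) = -log(9/2) + cos(4/3).
Integral = F(1) - F(-1) = cos(8/3) - cos(4/3).

Antiderivative: F(x) = -log(2*x**2 + 5/2) + cos(2*x**2 + 2*x/3); value = cos(8/3) - cos(4/3)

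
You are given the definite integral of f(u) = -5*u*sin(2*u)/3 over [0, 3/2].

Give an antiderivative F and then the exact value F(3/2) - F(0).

Since d/du undoes antidifferentiation here, F'(u) = f(u) is required of F(u).
F(u) = 5*u*cos(2*u)/6 - 5*sin(2*u)/12 is an antiderivative of f.
Check: d/du[5*u*cos(2*u)/6 - 5*sin(2*u)/12] = -5*u*sin(2*u)/3 = f(u).
F(3/2) = 5*cos(3)/4 - 5*sin(3)/12; F(0) = 0.
Integral = F(3/2) - F(0) = 5*cos(3)/4 - 5*sin(3)/12.

Antiderivative: F(u) = 5*u*cos(2*u)/6 - 5*sin(2*u)/12; value = 5*cos(3)/4 - 5*sin(3)/12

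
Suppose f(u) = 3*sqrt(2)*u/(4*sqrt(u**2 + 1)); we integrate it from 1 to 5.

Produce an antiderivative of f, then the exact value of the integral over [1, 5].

Antiderivative: F(u) = 3*sqrt(2*u**2 + 2)/4; value = -3/2 + 3*sqrt(13)/2

The substitution w = 2*u**2 + 2 works: f is exactly (dF/dw)*(dw/du) for that inner function.
F(u) = 3*sqrt(2*u**2 + 2)/4 is an antiderivative of f.
Check: d/du[3*sqrt(2*u**2 + 2)/4] = 3*sqrt(2)*u/(4*sqrt(u**2 + 1)) = f(u).
F(5) = 3*sqrt(13)/2; F(1) = 3/2.
Integral = F(5) - F(1) = -3/2 + 3*sqrt(13)/2.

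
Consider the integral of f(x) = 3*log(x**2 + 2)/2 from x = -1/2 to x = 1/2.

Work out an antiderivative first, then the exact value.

Antiderivative: F(x) = 3*x*log(x**2 + 2)/2 - 3*x + 3*sqrt(2)*atan(sqrt(2)*x/2); value = -3 + 3*log(9/4)/2 + 6*sqrt(2)*atan(sqrt(2)/4)

Check any antiderivative F(x) by computing F'(x) and comparing it with f(x).
F(x) = 3*x*log(x**2 + 2)/2 - 3*x + 3*sqrt(2)*atan(sqrt(2)*x/2) is an antiderivative of f.
Check: d/dx[3*x*log(x**2 + 2)/2 - 3*x + 3*sqrt(2)*atan(sqrt(2)*x/2)] = 3*log(x**2 + 2)/2 = f(x).
F(1/2) = -3/2 + 3*log(9/4)/4 + 3*sqrt(2)*atan(sqrt(2)/4); F(-1/2) = -3*sqrt(2)*atan(sqrt(2)/4) - 3*log(9/4)/4 + 3/2.
Integral = F(1/2) - F(-1/2) = -3 + 3*log(9/4)/2 + 6*sqrt(2)*atan(sqrt(2)/4).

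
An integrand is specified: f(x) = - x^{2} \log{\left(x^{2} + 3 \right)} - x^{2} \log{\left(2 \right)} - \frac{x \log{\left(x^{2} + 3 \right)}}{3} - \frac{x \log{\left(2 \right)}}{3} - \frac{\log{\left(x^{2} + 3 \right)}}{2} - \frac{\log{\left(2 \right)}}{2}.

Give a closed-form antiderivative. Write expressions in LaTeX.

The integrand splits into summands that can be handled one at a time.
Check: d/dx[\frac{2 x^{3}}{9} + \frac{x^{2}}{6} - x + \left(- \frac{x^{3}}{3} - \frac{x^{2}}{6} - \frac{x}{2}\right) \log{\left(2 x^{2} + 6 \right)} - \frac{\log{\left(x^{2} + 3 \right)}}{2} + \sqrt{3} \operatorname{atan}{\left(\frac{\sqrt{3} x}{3} \right)}] = - x^{2} \log{\left(x^{2} + 3 \right)} - x^{2} \log{\left(2 \right)} - \frac{x \log{\left(x^{2} + 3 \right)}}{3} - \frac{x \log{\left(2 \right)}}{3} - \frac{\log{\left(x^{2} + 3 \right)}}{2} - \frac{\log{\left(2 \right)}}{2} = f(x).

An antiderivative is F(x) = \frac{2 x^{3}}{9} + \frac{x^{2}}{6} - x + \left(- \frac{x^{3}}{3} - \frac{x^{2}}{6} - \frac{x}{2}\right) \log{\left(2 x^{2} + 6 \right)} - \frac{\log{\left(x^{2} + 3 \right)}}{2} + \sqrt{3} \operatorname{atan}{\left(\frac{\sqrt{3} x}{3} \right)}.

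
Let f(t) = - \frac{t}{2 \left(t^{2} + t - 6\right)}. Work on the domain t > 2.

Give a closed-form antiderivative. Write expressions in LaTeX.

An antiderivative is F(t) = - \frac{\log{\left(t - 2 \right)}}{5} - \frac{3 \log{\left(t + 3 \right)}}{10}.

The denominator factors as 2 \left(t - 2\right) \left(t + 3\right); partial fractions split f into directly integrable pieces: - \frac{3}{10 \left(t + 3\right)} - \frac{1}{5 \left(t - 2\right)}.
Check: d/dt[- \frac{\log{\left(t - 2 \right)}}{5} - \frac{3 \log{\left(t + 3 \right)}}{10}] = - \frac{t}{2 t^{2} + 2 t - 12}, which equals f(t).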